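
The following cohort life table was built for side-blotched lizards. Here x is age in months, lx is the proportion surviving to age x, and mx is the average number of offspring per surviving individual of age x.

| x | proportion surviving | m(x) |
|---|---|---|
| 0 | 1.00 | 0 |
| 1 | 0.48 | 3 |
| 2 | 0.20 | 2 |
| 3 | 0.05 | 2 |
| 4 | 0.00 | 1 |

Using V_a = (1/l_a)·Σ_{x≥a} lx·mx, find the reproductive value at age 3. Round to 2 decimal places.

2.00

lx·mx for x ≥ 3: 0.1, 0 → sum = 0.1
V_3 = 0.1 / l_3 = 0.1 / 0.05 = 2 → 2.00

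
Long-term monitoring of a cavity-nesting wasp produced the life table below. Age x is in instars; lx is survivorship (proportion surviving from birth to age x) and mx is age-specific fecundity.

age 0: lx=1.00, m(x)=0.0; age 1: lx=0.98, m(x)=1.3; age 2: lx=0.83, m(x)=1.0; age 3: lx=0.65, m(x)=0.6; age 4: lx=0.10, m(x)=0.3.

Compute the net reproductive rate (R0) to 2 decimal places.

2.52

lx·mx by age: 0, 1.274, 0.83, 0.39, 0.03
R0 = Σ lx·mx = 2.524 → 2.52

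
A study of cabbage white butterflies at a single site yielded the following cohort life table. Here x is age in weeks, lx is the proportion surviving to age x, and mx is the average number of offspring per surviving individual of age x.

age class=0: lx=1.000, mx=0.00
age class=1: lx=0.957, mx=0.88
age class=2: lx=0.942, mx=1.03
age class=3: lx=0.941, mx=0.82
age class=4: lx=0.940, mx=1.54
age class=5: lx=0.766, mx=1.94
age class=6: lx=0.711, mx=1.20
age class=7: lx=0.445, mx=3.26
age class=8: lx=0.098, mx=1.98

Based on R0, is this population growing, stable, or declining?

R0 = Σ lx·mx = 0 + 0.84216 + 0.97026 + 0.77162 + 1.4476 + 1.48604 + 0.8532 + 1.4507 + 0.19404 = 8.01562
R0 > 1, so the population is growing.

growing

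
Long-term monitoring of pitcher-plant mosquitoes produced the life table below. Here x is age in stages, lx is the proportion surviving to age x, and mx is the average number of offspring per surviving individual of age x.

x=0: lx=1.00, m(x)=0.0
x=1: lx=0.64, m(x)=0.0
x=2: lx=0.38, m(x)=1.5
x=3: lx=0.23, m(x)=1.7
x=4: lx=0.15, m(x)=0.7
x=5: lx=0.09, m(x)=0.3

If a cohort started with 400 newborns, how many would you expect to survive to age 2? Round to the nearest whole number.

152

Expected survivors = N0 · l_2 = 400 × 0.38 = 152 → 152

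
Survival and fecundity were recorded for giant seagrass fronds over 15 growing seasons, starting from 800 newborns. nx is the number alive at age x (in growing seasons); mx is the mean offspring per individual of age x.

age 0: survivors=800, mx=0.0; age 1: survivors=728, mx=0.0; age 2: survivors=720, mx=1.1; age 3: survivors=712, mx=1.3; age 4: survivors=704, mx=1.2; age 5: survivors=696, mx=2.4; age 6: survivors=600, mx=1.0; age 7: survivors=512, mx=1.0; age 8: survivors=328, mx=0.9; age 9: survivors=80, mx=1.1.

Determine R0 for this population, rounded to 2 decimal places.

lx = nx/n0 = nx/800: 1, 0.91, 0.9, 0.89, 0.88, 0.87, 0.75, 0.64, 0.41, 0.1
lx·mx by age: 0, 0, 0.99, 1.157, 1.056, 2.088, 0.75, 0.64, 0.369, 0.11
R0 = Σ lx·mx = 7.16 → 7.16

7.16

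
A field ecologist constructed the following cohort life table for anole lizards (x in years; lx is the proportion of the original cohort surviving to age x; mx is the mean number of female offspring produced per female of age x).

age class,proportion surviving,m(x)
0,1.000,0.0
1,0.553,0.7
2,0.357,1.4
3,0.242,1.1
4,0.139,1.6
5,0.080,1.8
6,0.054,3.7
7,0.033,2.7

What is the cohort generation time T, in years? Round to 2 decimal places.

lx·mx: 0, 0.3871, 0.4998, 0.2662, 0.2224, 0.144, 0.1998, 0.0891 → R0 = 1.8084
x·lx·mx: 0, 0.3871, 0.9996, 0.7986, 0.8896, 0.72, 1.1988, 0.6237 → Σ = 5.6174
T = 5.6174 / 1.8084 = 3.106282… → 3.11

3.11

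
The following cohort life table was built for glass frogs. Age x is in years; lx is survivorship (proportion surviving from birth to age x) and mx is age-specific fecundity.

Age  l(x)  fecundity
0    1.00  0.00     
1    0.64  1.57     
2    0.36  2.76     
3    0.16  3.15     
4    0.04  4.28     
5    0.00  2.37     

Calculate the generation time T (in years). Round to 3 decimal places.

1.941

lx·mx: 0, 1.0048, 0.9936, 0.504, 0.1712, 0 → R0 = 2.6736
x·lx·mx: 0, 1.0048, 1.9872, 1.512, 0.6848, 0 → Σ = 5.1888
T = 5.1888 / 2.6736 = 1.940754… → 1.941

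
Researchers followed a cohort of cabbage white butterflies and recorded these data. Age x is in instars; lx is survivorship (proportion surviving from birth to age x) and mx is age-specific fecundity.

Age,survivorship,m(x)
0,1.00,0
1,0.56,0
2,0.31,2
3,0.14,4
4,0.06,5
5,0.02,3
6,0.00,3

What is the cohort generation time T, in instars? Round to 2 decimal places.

2.87

lx·mx: 0, 0, 0.62, 0.56, 0.3, 0.06, 0 → R0 = 1.54
x·lx·mx: 0, 0, 1.24, 1.68, 1.2, 0.3, 0 → Σ = 4.42
T = 4.42 / 1.54 = 2.87013… → 2.87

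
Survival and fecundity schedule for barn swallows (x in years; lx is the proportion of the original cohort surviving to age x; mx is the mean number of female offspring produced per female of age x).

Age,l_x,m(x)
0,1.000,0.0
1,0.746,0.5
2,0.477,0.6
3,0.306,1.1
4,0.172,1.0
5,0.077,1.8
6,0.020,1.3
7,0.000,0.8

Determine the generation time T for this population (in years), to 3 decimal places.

2.621

lx·mx: 0, 0.373, 0.2862, 0.3366, 0.172, 0.1386, 0.026, 0 → R0 = 1.3324
x·lx·mx: 0, 0.373, 0.5724, 1.0098, 0.688, 0.693, 0.156, 0 → Σ = 3.4922
T = 3.4922 / 1.3324 = 2.620985… → 2.621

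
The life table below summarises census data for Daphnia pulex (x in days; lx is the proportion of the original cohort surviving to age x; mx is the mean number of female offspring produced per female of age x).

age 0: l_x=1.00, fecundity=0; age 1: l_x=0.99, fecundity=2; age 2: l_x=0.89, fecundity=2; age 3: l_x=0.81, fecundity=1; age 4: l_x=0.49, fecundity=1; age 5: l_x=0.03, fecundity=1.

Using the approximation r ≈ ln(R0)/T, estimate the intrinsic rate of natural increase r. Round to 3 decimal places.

R0 = Σ lx·mx = 0 + 1.98 + 1.78 + 0.81 + 0.49 + 0.03 = 5.09
Σ x·lx·mx = 10.08; T = 10.08/5.09 = 1.98035…
r ≈ ln(R0)/T = ln(5.09)/1.98035… = 0.82171… → 0.822

0.822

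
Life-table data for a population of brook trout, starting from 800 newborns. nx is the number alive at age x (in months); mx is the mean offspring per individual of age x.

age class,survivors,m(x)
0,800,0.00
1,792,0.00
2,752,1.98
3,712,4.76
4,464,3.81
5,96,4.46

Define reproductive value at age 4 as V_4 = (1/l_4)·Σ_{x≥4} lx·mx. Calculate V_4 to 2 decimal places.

4.73

lx = nx/n0 = nx/800: 1, 0.99, 0.94, 0.89, 0.58, 0.12
lx·mx for x ≥ 4: 2.2098, 0.5352 → sum = 2.745
V_4 = 2.745 / l_4 = 2.745 / 0.58 = 4.732759… → 4.73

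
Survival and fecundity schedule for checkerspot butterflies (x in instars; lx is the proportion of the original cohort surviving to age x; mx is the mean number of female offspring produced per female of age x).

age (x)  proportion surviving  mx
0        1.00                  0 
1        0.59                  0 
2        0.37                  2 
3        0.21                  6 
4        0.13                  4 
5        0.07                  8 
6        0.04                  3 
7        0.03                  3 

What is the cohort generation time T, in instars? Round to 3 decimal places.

lx·mx: 0, 0, 0.74, 1.26, 0.52, 0.56, 0.12, 0.09 → R0 = 3.29
x·lx·mx: 0, 0, 1.48, 3.78, 2.08, 2.8, 0.72, 0.63 → Σ = 11.49
T = 11.49 / 3.29 = 3.492401… → 3.492

3.492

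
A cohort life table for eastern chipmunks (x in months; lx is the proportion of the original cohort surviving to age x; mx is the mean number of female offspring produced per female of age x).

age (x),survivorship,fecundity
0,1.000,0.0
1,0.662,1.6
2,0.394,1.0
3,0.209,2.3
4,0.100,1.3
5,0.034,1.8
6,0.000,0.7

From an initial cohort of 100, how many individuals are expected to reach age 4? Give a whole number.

Expected survivors = N0 · l_4 = 100 × 0.100 = 10 → 10

10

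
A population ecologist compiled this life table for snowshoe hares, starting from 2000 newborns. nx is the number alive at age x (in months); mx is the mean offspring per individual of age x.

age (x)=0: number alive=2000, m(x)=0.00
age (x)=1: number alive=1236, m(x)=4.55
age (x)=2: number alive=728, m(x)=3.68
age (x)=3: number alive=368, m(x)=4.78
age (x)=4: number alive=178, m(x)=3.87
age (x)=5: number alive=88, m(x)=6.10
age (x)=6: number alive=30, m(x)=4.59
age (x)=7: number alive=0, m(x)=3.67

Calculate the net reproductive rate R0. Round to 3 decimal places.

5.713

lx = nx/n0 = nx/2000: 1, 0.618, 0.364, 0.184, 0.089, 0.044, 0.015, 0
lx·mx by age: 0, 2.8119, 1.33952, 0.87952, 0.34443, 0.2684, 0.06885, 0
R0 = Σ lx·mx = 5.71262 → 5.713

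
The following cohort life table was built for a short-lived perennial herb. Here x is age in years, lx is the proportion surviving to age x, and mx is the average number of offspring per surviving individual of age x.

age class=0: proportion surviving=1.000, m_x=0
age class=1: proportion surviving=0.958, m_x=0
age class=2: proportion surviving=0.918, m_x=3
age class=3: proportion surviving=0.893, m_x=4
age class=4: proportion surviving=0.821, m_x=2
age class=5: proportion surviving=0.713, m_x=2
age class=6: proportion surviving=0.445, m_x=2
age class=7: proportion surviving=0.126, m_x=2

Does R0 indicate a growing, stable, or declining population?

R0 = Σ lx·mx = 0 + 0 + 2.754 + 3.572 + 1.642 + 1.426 + 0.89 + 0.252 = 10.536
R0 > 1, so the population is growing.

growing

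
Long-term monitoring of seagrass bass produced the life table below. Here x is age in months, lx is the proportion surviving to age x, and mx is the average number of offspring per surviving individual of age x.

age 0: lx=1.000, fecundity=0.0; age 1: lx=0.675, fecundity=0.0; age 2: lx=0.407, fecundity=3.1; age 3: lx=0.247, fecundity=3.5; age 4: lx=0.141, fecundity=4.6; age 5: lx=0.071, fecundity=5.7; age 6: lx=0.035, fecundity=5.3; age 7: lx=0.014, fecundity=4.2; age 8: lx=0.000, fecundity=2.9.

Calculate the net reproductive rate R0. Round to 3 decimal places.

lx·mx by age: 0, 0, 1.2617, 0.8645, 0.6486, 0.4047, 0.1855, 0.0588, 0
R0 = Σ lx·mx = 3.4238 → 3.424

3.424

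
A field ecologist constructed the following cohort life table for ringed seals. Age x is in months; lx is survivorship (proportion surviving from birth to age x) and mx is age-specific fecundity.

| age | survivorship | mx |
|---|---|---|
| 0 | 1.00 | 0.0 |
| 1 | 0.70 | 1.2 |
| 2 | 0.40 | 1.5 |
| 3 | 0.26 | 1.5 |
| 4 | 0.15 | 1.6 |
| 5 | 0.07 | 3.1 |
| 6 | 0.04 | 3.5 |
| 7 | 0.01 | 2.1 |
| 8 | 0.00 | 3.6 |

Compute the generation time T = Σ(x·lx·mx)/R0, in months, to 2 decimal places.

2.55

lx·mx: 0, 0.84, 0.6, 0.39, 0.24, 0.217, 0.14, 0.021, 0 → R0 = 2.448
x·lx·mx: 0, 0.84, 1.2, 1.17, 0.96, 1.085, 0.84, 0.147, 0 → Σ = 6.242
T = 6.242 / 2.448 = 2.549837… → 2.55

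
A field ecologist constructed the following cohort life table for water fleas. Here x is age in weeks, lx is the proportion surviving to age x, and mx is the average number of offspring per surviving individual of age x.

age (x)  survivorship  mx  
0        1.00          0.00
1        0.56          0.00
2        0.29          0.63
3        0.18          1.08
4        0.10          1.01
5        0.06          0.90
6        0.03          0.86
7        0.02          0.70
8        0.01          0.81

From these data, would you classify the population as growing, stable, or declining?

declining

R0 = Σ lx·mx = 0 + 0 + 0.1827 + 0.1944 + 0.101 + 0.054 + 0.0258 + 0.014 + 0.0081 = 0.58
R0 < 1, so the population is declining.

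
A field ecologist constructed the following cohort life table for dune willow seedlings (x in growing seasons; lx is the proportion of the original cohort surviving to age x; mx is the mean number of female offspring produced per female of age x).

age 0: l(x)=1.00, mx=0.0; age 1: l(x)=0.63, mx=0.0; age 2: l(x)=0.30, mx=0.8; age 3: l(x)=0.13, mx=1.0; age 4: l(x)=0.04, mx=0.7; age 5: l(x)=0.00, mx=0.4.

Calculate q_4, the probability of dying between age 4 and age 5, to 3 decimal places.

1.000

q_4 = (l_4 − l_5) / l_4 = (0.04 − 0) / 0.04
     = 0.04 / 0.04 = 1 → 1.000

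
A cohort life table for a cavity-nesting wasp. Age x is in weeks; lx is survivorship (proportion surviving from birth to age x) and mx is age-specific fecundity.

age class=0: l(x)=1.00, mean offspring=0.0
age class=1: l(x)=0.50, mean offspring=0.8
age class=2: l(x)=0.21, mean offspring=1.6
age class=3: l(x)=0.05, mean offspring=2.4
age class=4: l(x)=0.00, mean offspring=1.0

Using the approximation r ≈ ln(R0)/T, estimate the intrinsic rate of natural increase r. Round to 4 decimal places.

-0.0929

R0 = Σ lx·mx = 0 + 0.4 + 0.336 + 0.12 + 0 = 0.856
Σ x·lx·mx = 1.432; T = 1.432/0.856 = 1.6729…
r ≈ ln(R0)/T = ln(0.856)/1.6729… = -0.092943… → -0.0929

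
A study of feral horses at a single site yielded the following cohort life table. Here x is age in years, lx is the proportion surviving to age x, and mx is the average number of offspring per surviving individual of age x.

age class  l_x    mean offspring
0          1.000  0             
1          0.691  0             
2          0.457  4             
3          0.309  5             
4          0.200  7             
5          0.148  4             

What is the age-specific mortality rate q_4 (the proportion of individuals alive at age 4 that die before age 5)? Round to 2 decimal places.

0.26

q_4 = (l_4 − l_5) / l_4 = (0.2 − 0.148) / 0.2
     = 0.052 / 0.2 = 0.26 → 0.26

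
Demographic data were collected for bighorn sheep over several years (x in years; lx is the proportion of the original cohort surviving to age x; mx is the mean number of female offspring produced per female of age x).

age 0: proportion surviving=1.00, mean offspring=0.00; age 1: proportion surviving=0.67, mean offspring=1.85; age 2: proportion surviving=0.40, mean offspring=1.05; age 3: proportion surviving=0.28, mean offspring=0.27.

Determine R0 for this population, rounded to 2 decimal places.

lx·mx by age: 0, 1.2395, 0.42, 0.0756
R0 = Σ lx·mx = 1.7351 → 1.74

1.74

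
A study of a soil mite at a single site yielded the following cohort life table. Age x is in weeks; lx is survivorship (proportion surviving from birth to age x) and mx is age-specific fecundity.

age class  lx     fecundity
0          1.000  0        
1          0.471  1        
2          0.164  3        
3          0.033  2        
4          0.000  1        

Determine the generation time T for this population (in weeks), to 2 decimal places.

1.61

lx·mx: 0, 0.471, 0.492, 0.066, 0 → R0 = 1.029
x·lx·mx: 0, 0.471, 0.984, 0.198, 0 → Σ = 1.653
T = 1.653 / 1.029 = 1.606414… → 1.61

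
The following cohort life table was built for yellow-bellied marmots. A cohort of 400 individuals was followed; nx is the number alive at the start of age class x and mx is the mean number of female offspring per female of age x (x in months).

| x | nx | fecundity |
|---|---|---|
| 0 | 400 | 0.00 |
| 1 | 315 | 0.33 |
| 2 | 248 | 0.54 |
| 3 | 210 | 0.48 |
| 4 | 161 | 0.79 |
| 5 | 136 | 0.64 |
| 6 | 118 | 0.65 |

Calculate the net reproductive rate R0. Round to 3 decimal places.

lx = nx/n0 = nx/400: 1, 0.7875, 0.62, 0.525, 0.4025, 0.34, 0.295
lx·mx by age: 0, 0.259875, 0.3348, 0.252, 0.317975, 0.2176, 0.19175
R0 = Σ lx·mx = 1.574 → 1.574

1.574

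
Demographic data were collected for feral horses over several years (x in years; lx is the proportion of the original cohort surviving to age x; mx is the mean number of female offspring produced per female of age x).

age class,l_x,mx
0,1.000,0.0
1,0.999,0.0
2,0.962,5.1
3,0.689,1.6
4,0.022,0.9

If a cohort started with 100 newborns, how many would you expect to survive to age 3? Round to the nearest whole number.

69

Expected survivors = N0 · l_3 = 100 × 0.689 = 68.9 → 69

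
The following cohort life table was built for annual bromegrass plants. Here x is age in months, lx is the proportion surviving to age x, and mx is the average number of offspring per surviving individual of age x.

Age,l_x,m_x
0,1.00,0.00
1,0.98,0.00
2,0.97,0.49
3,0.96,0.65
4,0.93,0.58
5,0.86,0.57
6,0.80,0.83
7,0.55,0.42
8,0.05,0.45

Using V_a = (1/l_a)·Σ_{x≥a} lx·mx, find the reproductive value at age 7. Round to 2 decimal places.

lx·mx for x ≥ 7: 0.231, 0.0225 → sum = 0.2535
V_7 = 0.2535 / l_7 = 0.2535 / 0.55 = 0.460909… → 0.46

0.46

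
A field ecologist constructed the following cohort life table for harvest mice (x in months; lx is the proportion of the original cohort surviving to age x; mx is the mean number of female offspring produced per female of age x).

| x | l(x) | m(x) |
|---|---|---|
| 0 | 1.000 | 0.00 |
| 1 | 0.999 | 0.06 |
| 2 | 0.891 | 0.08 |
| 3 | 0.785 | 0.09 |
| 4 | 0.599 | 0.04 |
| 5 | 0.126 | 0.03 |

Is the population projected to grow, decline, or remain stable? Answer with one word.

declining

R0 = Σ lx·mx = 0 + 0.05994 + 0.07128 + 0.07065 + 0.02396 + 0.00378 = 0.22961
R0 < 1, so the population is declining.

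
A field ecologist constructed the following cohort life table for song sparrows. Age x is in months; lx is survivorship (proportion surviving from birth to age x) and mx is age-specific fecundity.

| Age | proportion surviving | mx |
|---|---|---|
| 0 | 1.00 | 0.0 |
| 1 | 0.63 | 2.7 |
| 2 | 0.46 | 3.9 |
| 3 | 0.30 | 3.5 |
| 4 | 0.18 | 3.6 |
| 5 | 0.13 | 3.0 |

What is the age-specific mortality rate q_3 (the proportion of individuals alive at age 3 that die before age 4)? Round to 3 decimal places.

q_3 = (l_3 − l_4) / l_3 = (0.3 − 0.18) / 0.3
     = 0.12 / 0.3 = 0.4 → 0.400

0.400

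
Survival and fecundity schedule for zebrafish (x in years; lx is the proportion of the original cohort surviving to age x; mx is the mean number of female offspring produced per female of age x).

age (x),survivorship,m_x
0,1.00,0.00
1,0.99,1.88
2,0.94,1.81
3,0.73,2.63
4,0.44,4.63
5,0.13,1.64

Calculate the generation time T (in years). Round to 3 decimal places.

2.617

lx·mx: 0, 1.8612, 1.7014, 1.9199, 2.0372, 0.2132 → R0 = 7.7329
x·lx·mx: 0, 1.8612, 3.4028, 5.7597, 8.1488, 1.066 → Σ = 20.2385
T = 20.2385 / 7.7329 = 2.617194… → 2.617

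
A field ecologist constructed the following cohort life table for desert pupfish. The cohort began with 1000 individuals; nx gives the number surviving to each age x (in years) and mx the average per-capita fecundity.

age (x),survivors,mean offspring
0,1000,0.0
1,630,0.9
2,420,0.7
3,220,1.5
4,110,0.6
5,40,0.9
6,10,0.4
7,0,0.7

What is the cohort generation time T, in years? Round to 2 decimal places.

2.01

lx = nx/n0 = nx/1000: 1, 0.63, 0.42, 0.22, 0.11, 0.04, 0.01, 0
lx·mx: 0, 0.567, 0.294, 0.33, 0.066, 0.036, 0.004, 0 → R0 = 1.297
x·lx·mx: 0, 0.567, 0.588, 0.99, 0.264, 0.18, 0.024, 0 → Σ = 2.613
T = 2.613 / 1.297 = 2.014649… → 2.01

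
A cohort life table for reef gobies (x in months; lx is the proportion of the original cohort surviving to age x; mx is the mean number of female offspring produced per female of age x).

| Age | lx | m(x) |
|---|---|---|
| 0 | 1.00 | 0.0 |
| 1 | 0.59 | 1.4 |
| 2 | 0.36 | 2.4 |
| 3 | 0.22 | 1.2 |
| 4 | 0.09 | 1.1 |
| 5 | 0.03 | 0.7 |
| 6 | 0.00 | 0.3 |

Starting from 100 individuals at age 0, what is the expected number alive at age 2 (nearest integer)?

36

Expected survivors = N0 · l_2 = 100 × 0.36 = 36 → 36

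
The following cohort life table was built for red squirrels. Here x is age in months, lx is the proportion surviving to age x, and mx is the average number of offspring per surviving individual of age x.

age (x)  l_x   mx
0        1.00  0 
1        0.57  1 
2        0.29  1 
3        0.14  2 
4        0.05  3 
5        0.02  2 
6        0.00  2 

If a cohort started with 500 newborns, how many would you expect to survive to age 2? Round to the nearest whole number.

145

Expected survivors = N0 · l_2 = 500 × 0.29 = 145 → 145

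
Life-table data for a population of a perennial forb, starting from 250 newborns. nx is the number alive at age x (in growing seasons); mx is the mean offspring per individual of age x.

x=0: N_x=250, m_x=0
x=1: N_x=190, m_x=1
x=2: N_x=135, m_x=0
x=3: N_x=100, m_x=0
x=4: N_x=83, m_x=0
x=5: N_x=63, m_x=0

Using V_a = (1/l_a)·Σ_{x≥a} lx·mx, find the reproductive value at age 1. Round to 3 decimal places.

1.000

lx = nx/n0 = nx/250: 1, 0.76, 0.54, 0.4, 0.332, 0.252
lx·mx for x ≥ 1: 0.76, 0, 0, 0, 0 → sum = 0.76
V_1 = 0.76 / l_1 = 0.76 / 0.76 = 1 → 1.000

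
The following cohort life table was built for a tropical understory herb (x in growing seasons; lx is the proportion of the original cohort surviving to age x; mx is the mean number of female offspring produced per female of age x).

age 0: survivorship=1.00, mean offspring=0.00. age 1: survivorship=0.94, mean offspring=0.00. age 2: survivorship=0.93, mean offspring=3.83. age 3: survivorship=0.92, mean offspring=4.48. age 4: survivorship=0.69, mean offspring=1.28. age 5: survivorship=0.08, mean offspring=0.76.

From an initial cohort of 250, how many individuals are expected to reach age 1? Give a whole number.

235

Expected survivors = N0 · l_1 = 250 × 0.94 = 235 → 235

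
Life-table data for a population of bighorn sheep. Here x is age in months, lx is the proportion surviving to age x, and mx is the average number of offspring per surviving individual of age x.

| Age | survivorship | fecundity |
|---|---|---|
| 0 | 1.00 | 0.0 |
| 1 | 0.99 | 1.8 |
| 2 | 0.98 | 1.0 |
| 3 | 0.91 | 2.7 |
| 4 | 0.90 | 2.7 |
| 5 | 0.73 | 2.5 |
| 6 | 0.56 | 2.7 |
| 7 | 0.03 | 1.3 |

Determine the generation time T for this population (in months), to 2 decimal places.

3.56

lx·mx: 0, 1.782, 0.98, 2.457, 2.43, 1.825, 1.512, 0.039 → R0 = 11.025
x·lx·mx: 0, 1.782, 1.96, 7.371, 9.72, 9.125, 9.072, 0.273 → Σ = 39.303
T = 39.303 / 11.025 = 3.564898… → 3.56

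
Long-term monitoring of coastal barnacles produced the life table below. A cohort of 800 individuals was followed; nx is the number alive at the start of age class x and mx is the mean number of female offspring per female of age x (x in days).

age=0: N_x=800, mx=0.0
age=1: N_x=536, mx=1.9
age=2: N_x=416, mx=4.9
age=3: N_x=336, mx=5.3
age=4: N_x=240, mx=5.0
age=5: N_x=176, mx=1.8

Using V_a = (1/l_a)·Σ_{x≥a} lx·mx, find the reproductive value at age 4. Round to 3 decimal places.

6.320

lx = nx/n0 = nx/800: 1, 0.67, 0.52, 0.42, 0.3, 0.22
lx·mx for x ≥ 4: 1.5, 0.396 → sum = 1.896
V_4 = 1.896 / l_4 = 1.896 / 0.3 = 6.32 → 6.320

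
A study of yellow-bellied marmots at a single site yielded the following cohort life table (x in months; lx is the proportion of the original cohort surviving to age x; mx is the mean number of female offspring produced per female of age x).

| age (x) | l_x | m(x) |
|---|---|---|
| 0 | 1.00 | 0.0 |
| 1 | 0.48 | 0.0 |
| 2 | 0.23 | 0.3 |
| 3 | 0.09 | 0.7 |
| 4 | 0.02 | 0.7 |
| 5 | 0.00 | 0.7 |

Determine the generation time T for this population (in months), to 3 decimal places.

2.623

lx·mx: 0, 0, 0.069, 0.063, 0.014, 0 → R0 = 0.146
x·lx·mx: 0, 0, 0.138, 0.189, 0.056, 0 → Σ = 0.383
T = 0.383 / 0.146 = 2.623288… → 2.623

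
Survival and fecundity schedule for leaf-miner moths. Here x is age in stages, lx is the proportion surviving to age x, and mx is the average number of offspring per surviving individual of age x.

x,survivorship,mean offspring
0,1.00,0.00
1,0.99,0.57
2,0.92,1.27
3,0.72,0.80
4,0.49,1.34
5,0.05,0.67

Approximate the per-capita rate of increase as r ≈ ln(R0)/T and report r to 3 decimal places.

R0 = Σ lx·mx = 0 + 0.5643 + 1.1684 + 0.576 + 0.6566 + 0.0335 = 2.9988
Σ x·lx·mx = 7.423; T = 7.423/2.9988 = 2.47532…
r ≈ ln(R0)/T = ln(2.9988)/2.47532… = 0.44366… → 0.444

0.444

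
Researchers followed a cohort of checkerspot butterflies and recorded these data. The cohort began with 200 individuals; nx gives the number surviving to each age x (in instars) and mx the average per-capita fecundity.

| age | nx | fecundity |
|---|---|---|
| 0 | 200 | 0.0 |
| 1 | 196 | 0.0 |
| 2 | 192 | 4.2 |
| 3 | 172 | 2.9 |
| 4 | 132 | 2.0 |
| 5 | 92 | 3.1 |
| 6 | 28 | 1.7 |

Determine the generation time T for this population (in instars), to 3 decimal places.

3.090

lx = nx/n0 = nx/200: 1, 0.98, 0.96, 0.86, 0.66, 0.46, 0.14
lx·mx: 0, 0, 4.032, 2.494, 1.32, 1.426, 0.238 → R0 = 9.51
x·lx·mx: 0, 0, 8.064, 7.482, 5.28, 7.13, 1.428 → Σ = 29.384
T = 29.384 / 9.51 = 3.0898… → 3.090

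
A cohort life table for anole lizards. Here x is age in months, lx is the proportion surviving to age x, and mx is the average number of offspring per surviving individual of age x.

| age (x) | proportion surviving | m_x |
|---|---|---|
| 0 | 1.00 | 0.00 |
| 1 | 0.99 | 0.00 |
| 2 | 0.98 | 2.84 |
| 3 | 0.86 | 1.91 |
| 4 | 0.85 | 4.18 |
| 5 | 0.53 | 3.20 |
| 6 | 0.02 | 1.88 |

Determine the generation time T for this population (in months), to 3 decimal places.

lx·mx: 0, 0, 2.7832, 1.6426, 3.553, 1.696, 0.0376 → R0 = 9.7124
x·lx·mx: 0, 0, 5.5664, 4.9278, 14.212, 8.48, 0.2256 → Σ = 33.4118
T = 33.4118 / 9.7124 = 3.440118… → 3.440

3.440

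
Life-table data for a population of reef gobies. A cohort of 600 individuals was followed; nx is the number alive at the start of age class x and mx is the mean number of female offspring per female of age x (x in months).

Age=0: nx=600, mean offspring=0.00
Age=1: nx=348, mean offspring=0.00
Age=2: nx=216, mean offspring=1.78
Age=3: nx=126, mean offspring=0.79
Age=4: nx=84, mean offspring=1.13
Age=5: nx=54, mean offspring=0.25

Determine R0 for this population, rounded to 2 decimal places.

0.99

lx = nx/n0 = nx/600: 1, 0.58, 0.36, 0.21, 0.14, 0.09
lx·mx by age: 0, 0, 0.6408, 0.1659, 0.1582, 0.0225
R0 = Σ lx·mx = 0.9874 → 0.99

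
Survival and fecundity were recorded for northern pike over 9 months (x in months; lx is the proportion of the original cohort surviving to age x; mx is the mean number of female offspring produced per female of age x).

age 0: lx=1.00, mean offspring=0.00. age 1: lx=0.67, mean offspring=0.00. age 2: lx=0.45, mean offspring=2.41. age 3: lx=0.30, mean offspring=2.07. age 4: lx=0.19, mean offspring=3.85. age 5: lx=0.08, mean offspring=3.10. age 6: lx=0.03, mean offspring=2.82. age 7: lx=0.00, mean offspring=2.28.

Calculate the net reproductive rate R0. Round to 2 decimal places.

lx·mx by age: 0, 0, 1.0845, 0.621, 0.7315, 0.248, 0.0846, 0
R0 = Σ lx·mx = 2.7696 → 2.77

2.77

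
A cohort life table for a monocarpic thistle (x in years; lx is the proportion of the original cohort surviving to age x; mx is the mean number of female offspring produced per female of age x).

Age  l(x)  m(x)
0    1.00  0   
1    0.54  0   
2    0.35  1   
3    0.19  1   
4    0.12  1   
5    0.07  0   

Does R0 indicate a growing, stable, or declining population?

declining

R0 = Σ lx·mx = 0 + 0 + 0.35 + 0.19 + 0.12 + 0 = 0.66
R0 < 1, so the population is declining.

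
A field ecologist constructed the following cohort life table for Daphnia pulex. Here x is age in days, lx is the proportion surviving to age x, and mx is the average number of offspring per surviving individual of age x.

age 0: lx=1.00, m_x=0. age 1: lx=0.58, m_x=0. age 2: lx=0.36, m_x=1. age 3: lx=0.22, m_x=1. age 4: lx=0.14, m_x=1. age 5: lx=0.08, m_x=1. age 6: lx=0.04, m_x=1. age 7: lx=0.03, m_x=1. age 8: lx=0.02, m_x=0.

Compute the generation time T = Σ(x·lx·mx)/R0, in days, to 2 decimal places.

3.21

lx·mx: 0, 0, 0.36, 0.22, 0.14, 0.08, 0.04, 0.03, 0 → R0 = 0.87
x·lx·mx: 0, 0, 0.72, 0.66, 0.56, 0.4, 0.24, 0.21, 0 → Σ = 2.79
T = 2.79 / 0.87 = 3.206897… → 3.21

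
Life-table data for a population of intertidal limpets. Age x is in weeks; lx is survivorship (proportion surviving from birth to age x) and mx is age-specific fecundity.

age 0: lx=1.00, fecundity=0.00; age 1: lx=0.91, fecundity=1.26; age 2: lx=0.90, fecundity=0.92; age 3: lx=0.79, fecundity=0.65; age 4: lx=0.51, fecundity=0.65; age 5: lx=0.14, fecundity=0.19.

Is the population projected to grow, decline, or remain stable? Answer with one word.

growing

R0 = Σ lx·mx = 0 + 1.1466 + 0.828 + 0.5135 + 0.3315 + 0.0266 = 2.8462
R0 > 1, so the population is growing.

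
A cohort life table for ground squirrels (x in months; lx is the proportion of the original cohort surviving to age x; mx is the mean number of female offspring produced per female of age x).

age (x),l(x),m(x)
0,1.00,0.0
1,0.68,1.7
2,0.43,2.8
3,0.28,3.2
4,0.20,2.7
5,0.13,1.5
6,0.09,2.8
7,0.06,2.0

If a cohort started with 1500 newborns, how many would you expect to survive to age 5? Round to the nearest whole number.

195

Expected survivors = N0 · l_5 = 1500 × 0.13 = 195 → 195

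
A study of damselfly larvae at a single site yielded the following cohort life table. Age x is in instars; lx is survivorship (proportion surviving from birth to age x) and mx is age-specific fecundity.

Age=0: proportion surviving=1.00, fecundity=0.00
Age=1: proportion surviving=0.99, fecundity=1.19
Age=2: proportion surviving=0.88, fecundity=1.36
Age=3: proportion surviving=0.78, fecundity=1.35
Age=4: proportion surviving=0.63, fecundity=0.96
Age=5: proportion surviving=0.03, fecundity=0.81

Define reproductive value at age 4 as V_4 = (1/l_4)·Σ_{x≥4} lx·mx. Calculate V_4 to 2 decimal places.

1.00

lx·mx for x ≥ 4: 0.6048, 0.0243 → sum = 0.6291
V_4 = 0.6291 / l_4 = 0.6291 / 0.63 = 0.998571… → 1.00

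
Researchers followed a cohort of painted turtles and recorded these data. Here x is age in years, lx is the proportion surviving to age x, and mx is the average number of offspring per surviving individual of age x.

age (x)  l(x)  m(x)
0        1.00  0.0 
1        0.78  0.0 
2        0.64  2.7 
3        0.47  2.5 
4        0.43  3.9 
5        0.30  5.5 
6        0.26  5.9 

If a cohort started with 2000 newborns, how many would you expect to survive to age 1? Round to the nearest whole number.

Expected survivors = N0 · l_1 = 2000 × 0.78 = 1560 → 1560

1560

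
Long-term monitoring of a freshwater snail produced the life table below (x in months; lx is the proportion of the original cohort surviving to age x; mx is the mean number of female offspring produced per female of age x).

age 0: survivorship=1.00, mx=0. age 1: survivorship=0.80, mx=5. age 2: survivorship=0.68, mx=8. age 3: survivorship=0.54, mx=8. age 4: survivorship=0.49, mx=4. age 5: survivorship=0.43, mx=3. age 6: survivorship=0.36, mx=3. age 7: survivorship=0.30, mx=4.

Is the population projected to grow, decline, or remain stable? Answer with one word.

R0 = Σ lx·mx = 0 + 4 + 5.44 + 4.32 + 1.96 + 1.29 + 1.08 + 1.2 = 19.29
R0 > 1, so the population is growing.

growing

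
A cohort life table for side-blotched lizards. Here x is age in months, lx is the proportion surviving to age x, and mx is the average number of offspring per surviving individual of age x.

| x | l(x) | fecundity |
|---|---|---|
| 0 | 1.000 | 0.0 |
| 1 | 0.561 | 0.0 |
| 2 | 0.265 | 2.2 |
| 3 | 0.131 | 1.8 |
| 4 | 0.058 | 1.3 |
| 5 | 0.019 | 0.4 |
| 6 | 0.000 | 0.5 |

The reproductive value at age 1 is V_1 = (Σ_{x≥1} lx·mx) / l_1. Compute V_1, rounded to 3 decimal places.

lx·mx for x ≥ 1: 0, 0.583, 0.2358, 0.0754, 0.0076, 0 → sum = 0.9018
V_1 = 0.9018 / l_1 = 0.9018 / 0.561 = 1.607487… → 1.607

1.607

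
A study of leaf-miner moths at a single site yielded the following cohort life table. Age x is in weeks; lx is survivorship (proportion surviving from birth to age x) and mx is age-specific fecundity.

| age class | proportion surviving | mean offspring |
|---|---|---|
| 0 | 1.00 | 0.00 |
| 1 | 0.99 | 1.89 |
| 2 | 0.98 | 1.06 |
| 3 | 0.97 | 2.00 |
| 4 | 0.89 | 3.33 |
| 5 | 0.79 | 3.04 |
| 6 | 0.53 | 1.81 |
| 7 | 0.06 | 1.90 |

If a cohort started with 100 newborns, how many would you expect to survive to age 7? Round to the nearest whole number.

6

Expected survivors = N0 · l_7 = 100 × 0.06 = 6 → 6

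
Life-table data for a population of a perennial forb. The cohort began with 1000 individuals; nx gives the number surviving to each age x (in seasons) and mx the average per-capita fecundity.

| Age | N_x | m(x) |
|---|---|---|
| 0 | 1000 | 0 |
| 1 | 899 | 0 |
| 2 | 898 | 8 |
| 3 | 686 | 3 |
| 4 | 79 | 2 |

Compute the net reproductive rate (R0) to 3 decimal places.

lx = nx/n0 = nx/1000: 1, 0.899, 0.898, 0.686, 0.079
lx·mx by age: 0, 0, 7.184, 2.058, 0.158
R0 = Σ lx·mx = 9.4 → 9.400

9.400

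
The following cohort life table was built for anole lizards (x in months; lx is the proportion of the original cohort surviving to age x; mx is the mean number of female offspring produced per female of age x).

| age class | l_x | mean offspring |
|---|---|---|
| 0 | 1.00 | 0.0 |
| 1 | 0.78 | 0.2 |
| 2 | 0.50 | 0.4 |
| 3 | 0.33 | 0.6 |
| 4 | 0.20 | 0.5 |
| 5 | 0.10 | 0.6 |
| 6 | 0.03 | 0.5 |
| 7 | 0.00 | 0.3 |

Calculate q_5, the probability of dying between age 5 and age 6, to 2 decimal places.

0.70

q_5 = (l_5 − l_6) / l_5 = (0.1 − 0.03) / 0.1
     = 0.07 / 0.1 = 0.7 → 0.70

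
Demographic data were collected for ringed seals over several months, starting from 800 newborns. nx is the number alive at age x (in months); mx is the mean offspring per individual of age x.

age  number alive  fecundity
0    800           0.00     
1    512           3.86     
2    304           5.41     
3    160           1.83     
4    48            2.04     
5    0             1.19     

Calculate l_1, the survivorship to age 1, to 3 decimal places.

0.640

l_1 = n_1/n_0 = 512/800 = 0.64 → 0.640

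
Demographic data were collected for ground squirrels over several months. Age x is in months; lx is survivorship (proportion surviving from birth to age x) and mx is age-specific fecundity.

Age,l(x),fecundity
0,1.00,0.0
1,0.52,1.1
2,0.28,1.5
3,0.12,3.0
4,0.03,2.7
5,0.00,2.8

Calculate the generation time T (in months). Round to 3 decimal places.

1.965

lx·mx: 0, 0.572, 0.42, 0.36, 0.081, 0 → R0 = 1.433
x·lx·mx: 0, 0.572, 0.84, 1.08, 0.324, 0 → Σ = 2.816
T = 2.816 / 1.433 = 1.965108… → 1.965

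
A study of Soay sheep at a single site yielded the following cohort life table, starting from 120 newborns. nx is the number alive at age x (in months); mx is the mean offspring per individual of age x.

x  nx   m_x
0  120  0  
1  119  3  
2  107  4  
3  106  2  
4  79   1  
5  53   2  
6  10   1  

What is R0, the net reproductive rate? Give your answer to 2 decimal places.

9.93

lx = nx/n0 = nx/120: 1, 0.99167…, 0.89167…, 0.88333…, 0.65833…, 0.44167…, 0.08333…
lx·mx by age: 0, 2.975…, 3.566667…, 1.766667…, 0.658333…, 0.883333…, 0.083333…
R0 = Σ lx·mx = 9.933333… → 9.93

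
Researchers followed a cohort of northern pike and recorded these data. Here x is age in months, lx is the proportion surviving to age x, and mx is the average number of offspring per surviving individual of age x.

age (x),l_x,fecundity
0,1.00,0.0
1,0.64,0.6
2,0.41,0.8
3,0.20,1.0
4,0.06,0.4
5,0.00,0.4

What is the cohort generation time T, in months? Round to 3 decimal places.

lx·mx: 0, 0.384, 0.328, 0.2, 0.024, 0 → R0 = 0.936
x·lx·mx: 0, 0.384, 0.656, 0.6, 0.096, 0 → Σ = 1.736
T = 1.736 / 0.936 = 1.854701… → 1.855

1.855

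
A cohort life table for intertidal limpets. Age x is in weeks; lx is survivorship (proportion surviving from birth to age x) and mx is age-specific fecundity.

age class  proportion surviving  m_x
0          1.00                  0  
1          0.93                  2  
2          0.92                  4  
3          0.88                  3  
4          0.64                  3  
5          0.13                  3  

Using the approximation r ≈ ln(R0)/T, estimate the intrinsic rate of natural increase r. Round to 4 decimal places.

R0 = Σ lx·mx = 0 + 1.86 + 3.68 + 2.64 + 1.92 + 0.39 = 10.49
Σ x·lx·mx = 26.77; T = 26.77/10.49 = 2.55195…
r ≈ ln(R0)/T = ln(10.49)/2.55195… = 0.921028… → 0.9210

0.9210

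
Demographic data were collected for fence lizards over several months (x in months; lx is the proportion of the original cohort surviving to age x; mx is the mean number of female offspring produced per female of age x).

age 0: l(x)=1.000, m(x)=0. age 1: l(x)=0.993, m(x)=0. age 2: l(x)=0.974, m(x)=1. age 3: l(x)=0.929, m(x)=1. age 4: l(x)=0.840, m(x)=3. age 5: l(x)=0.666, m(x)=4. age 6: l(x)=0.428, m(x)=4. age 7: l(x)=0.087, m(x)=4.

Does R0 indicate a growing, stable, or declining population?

R0 = Σ lx·mx = 0 + 0 + 0.974 + 0.929 + 2.52 + 2.664 + 1.712 + 0.348 = 9.147
R0 > 1, so the population is growing.

growing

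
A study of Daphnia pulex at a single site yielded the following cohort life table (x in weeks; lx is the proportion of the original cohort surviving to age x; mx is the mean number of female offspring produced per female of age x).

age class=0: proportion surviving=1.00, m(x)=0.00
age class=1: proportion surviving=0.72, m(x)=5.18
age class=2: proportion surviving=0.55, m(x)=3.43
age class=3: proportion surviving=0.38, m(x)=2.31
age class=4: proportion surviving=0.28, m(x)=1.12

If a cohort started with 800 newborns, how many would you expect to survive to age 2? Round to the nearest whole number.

440

Expected survivors = N0 · l_2 = 800 × 0.55 = 440 → 440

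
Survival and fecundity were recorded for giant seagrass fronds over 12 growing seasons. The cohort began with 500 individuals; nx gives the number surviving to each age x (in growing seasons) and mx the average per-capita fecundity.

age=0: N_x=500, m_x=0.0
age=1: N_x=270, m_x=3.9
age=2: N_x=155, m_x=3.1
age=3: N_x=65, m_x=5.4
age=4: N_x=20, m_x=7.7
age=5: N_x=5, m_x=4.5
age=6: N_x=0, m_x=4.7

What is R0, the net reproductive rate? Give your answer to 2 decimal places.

lx = nx/n0 = nx/500: 1, 0.54, 0.31, 0.13, 0.04, 0.01, 0
lx·mx by age: 0, 2.106, 0.961, 0.702, 0.308, 0.045, 0
R0 = Σ lx·mx = 4.122 → 4.12

4.12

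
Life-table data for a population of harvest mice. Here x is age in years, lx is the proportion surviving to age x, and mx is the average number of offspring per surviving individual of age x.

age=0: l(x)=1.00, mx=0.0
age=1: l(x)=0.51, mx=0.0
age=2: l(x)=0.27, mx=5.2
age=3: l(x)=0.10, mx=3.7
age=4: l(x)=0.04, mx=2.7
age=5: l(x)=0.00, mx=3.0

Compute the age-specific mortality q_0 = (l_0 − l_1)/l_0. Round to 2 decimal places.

0.49

q_0 = (l_0 − l_1) / l_0 = (1 − 0.51) / 1
     = 0.49 / 1 = 0.49 → 0.49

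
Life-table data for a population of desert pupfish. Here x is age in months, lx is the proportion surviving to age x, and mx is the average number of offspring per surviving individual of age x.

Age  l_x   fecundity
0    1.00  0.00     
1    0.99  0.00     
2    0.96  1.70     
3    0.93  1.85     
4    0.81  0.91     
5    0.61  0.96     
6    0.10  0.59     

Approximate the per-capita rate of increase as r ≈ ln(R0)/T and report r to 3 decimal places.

R0 = Σ lx·mx = 0 + 0 + 1.632 + 1.7205 + 0.7371 + 0.5856 + 0.059 = 4.7342
Σ x·lx·mx = 14.6559; T = 14.6559/4.7342 = 3.09575…
r ≈ ln(R0)/T = ln(4.7342)/3.09575… = 0.50224… → 0.502

0.502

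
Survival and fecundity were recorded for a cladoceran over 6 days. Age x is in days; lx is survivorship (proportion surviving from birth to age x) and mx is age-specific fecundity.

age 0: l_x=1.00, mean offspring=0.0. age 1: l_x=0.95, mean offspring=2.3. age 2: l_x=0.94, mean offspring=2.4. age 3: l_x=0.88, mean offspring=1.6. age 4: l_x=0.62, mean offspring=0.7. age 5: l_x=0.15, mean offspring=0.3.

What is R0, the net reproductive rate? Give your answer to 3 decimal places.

6.328

lx·mx by age: 0, 2.185, 2.256, 1.408, 0.434, 0.045
R0 = Σ lx·mx = 6.328 → 6.328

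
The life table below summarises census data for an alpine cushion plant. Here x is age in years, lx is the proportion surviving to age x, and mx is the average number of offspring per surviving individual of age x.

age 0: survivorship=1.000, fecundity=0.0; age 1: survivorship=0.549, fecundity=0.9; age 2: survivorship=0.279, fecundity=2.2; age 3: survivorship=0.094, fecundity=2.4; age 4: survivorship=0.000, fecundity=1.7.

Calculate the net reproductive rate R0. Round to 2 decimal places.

lx·mx by age: 0, 0.4941, 0.6138, 0.2256, 0
R0 = Σ lx·mx = 1.3335 → 1.33

1.33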